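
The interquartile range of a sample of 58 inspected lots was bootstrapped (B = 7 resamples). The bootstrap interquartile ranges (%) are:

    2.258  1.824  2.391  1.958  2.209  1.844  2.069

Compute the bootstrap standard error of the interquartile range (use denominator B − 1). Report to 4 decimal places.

Bootstrap SE is the standard deviation of the 7 replicate interquartile ranges.
Mean of replicates: (2.258 + 1.824 + 2.391 + 1.958 + 2.209 + 1.844 + 2.069) / 7 = 14.55300 / 7 = 2.07900
Sum of squared deviations: (+0.17900)² + (−0.25500)² + (+0.31200)² + (−0.12100)² + (+0.13000)² + (−0.23500)² + (−0.01000)² = 0.28128
Variance = 0.28128 / 6 = 0.04688
SE* = √0.04688

SE* = 0.2165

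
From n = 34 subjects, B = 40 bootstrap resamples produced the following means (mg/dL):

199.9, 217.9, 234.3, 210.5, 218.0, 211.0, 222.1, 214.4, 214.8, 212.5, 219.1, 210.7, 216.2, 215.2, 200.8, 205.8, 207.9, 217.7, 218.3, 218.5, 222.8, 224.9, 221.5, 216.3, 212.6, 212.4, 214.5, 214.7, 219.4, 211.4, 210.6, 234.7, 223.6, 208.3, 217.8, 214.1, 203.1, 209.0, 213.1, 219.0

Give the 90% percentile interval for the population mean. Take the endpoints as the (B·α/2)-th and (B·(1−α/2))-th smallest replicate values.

(200.8, 224.9)

Sorted replicates: 199.9, 200.8, 203.1, 205.8, 207.9, 208.3, 209.0, 210.5, 210.6, 210.7, 211.0, 211.4, 212.4, 212.5, 212.6, 213.1, 214.1, 214.4, 214.5, 214.7, 214.8, 215.2, 216.2, 216.3, 217.7, 217.8, 217.9, 218.0, 218.3, 218.5, 219.0, 219.1, 219.4, 221.5, 222.1, 222.8, 223.6, 224.9, 234.3, 234.7
α = 0.10; lower rank = 40 × 0.050 = 2; upper rank = 40 × 0.950 = 38.
The 2nd smallest replicate is 200.8; the 38th is 224.9.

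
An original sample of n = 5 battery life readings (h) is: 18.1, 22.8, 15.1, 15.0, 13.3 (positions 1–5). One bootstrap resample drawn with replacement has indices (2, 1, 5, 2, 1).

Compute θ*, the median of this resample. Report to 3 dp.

Resample values: 22.8, 18.1, 13.3, 22.8, 18.1.
Sorted: 13.3, 18.1, 18.1, 22.8, 22.8
Median = middle value = 18.100

θ* = 18.100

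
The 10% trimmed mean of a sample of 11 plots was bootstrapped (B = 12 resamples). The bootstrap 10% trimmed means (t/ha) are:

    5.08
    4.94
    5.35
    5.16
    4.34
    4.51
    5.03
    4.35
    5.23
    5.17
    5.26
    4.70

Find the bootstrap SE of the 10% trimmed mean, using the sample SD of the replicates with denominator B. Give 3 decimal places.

SE* = 0.345

Bootstrap SE is the standard deviation of the 12 replicate 10% trimmed means.
Mean of replicates: (5.08 + 4.94 + 5.35 + 5.16 + 4.34 + 4.51 + 5.03 + 4.35 + 5.23 + 5.17 + 5.26 + 4.70) / 12 = 59.1200 / 12 = 4.9267
Sum of squared deviations: (+0.1533)² + (+0.0133)² + (+0.4233)² + (+0.2333)² + (−0.5867)² + (−0.4167)² + (+0.1033)² + (−0.5767)² + (+0.3033)² + (+0.2433)² + (+0.3333)² + (−0.2267)² = 1.4321
Variance = 1.4321 / 12 = 0.1193
SE* = √0.1193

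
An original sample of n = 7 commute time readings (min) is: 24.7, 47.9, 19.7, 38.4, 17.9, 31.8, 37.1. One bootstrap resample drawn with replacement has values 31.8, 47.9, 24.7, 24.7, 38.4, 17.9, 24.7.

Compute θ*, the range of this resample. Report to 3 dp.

Range = 47.9 − 17.9 = 30.000

θ* = 30.000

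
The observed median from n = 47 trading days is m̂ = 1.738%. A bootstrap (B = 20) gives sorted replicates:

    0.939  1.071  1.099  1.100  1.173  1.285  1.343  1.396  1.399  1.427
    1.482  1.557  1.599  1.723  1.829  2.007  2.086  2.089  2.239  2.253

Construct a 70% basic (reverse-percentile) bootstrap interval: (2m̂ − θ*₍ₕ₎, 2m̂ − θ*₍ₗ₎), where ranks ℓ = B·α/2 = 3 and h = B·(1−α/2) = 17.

(1.390, 2.377)

Percentile endpoints at ranks 3 and 17: θ*₍3₎ = 1.099, θ*₍17₎ = 2.086.
Basic interval reflects these around m̂:
  lower = 2 × 1.738 − 2.086 = 1.390
  upper = 2 × 1.738 − 1.099 = 2.377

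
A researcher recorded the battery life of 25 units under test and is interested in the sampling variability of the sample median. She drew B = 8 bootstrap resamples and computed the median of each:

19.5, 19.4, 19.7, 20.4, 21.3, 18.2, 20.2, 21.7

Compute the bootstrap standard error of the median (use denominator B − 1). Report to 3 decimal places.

Bootstrap SE is the standard deviation of the 8 replicate medians.
Mean of replicates: (19.5 + 19.4 + 19.7 + 20.4 + 21.3 + 18.2 + 20.2 + 21.7) / 8 = 160.4000 / 8 = 20.0500
Sum of squared deviations: (−0.5500)² + (−0.6500)² + (−0.3500)² + (+0.3500)² + (+1.2500)² + (−1.8500)² + (+0.1500)² + (+1.6500)² = 8.7000
Variance = 8.7000 / 7 = 1.2429
SE* = √1.2429

SE* = 1.115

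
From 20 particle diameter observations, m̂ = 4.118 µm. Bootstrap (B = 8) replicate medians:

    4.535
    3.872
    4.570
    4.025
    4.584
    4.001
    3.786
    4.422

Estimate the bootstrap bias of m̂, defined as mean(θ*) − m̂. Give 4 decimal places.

mean(θ*) = (4.535 + 3.872 + 4.570 + 4.025 + 4.584 + 4.001 + 3.786 + 4.422) / 8 = 4.22438
bias = 4.22438 − 4.118

bias = +0.1064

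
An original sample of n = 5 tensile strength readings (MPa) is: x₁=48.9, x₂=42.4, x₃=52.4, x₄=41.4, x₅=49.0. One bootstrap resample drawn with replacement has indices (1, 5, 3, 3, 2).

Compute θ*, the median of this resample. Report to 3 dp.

Resample values: 48.9, 49.0, 52.4, 52.4, 42.4.
Sorted: 42.4, 48.9, 49.0, 52.4, 52.4
Median = middle value = 49.000

θ* = 49.000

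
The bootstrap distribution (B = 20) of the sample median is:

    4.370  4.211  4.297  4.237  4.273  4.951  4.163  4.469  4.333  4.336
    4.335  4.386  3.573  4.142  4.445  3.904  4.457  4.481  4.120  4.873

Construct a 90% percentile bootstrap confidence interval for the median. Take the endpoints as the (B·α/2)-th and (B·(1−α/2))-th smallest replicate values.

Sorted replicates: 3.573, 3.904, 4.120, 4.142, 4.163, 4.211, 4.237, 4.273, 4.297, 4.333, 4.335, 4.336, 4.370, 4.386, 4.445, 4.457, 4.469, 4.481, 4.873, 4.951
α = 0.10; lower rank = 20 × 0.050 = 1; upper rank = 20 × 0.950 = 19.
The 1st smallest replicate is 3.573; the 19th is 4.873.

(3.573, 4.873)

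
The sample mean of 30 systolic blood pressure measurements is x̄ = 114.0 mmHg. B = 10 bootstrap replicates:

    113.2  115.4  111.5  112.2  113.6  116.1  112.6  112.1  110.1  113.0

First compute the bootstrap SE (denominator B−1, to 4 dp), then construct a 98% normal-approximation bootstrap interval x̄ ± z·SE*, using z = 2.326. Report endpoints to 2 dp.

Mean of replicates = 112.9800; sum of squared deviations = 28.0360; SE* = √(28.0360/9) = 1.7650
Margin = 2.326 × 1.7650 = 4.105
Interval: 114.0 ± 4.105

(109.89, 118.11)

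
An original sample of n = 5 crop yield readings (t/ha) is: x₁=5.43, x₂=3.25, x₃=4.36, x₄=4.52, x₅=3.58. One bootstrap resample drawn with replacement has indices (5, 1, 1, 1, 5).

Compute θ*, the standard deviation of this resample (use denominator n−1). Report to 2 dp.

Resample values: 3.58, 5.43, 5.43, 5.43, 3.58.
Mean = 4.6900; sum of squared deviations = 4.1070
s² = 4.1070 / 4 = 1.0267
s = √1.0267 = 1.01

θ* = 1.01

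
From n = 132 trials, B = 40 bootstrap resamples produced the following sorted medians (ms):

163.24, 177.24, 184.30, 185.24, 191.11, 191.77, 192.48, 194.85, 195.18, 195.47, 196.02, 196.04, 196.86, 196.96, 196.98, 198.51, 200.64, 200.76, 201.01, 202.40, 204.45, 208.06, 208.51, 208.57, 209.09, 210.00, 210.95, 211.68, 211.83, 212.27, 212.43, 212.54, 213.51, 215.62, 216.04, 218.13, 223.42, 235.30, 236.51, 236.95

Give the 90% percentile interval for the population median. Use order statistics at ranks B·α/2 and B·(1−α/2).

α = 0.10; lower rank = 40 × 0.050 = 2; upper rank = 40 × 0.950 = 38.
The 2nd smallest replicate is 177.24; the 38th is 235.30.

(177.24, 235.30)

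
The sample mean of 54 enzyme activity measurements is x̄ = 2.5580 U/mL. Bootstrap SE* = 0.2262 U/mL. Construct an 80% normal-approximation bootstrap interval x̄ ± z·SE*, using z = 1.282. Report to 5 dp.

Margin = 1.282 × 0.2262 = 0.289988
Interval: 2.5580 ± 0.289988

(2.26801, 2.84799)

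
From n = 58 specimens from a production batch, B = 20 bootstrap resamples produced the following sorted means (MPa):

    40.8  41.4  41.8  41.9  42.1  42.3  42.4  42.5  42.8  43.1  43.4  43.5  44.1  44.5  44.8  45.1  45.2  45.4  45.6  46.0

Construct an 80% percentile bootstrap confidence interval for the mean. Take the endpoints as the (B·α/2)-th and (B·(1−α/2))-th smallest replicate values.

(41.4, 45.4)

α = 0.20; lower rank = 20 × 0.100 = 2; upper rank = 20 × 0.900 = 18.
The 2nd smallest replicate is 41.4; the 18th is 45.4.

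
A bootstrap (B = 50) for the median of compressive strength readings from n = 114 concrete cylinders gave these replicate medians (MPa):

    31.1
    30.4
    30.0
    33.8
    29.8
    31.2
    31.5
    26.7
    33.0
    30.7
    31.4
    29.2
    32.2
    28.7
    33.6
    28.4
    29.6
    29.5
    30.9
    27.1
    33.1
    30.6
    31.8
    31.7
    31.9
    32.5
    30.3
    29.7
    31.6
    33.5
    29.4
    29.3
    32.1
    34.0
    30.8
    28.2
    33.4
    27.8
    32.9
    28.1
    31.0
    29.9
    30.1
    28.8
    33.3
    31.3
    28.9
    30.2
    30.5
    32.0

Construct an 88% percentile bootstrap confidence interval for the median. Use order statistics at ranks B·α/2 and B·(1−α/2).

Sorted replicates: 26.7, 27.1, 27.8, 28.1, 28.2, 28.4, 28.7, 28.8, 28.9, 29.2, 29.3, 29.4, 29.5, 29.6, 29.7, 29.8, 29.9, 30.0, 30.1, 30.2, 30.3, 30.4, 30.5, 30.6, 30.7, 30.8, 30.9, 31.0, 31.1, 31.2, 31.3, 31.4, 31.5, 31.6, 31.7, 31.8, 31.9, 32.0, 32.1, 32.2, 32.5, 32.9, 33.0, 33.1, 33.3, 33.4, 33.5, 33.6, 33.8, 34.0
α = 0.12; lower rank = 50 × 0.060 = 3; upper rank = 50 × 0.940 = 47.
The 3rd smallest replicate is 27.8; the 47th is 33.5.

(27.8, 33.5)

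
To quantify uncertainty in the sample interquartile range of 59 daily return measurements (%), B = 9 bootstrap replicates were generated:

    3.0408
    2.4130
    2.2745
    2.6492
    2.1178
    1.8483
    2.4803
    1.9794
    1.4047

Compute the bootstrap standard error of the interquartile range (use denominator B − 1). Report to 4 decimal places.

Bootstrap SE is the standard deviation of the 9 replicate interquartile ranges.
Mean of replicates: (3.0408 + 2.4130 + 2.2745 + 2.6492 + 2.1178 + 1.8483 + 2.4803 + 1.9794 + 1.4047) / 9 = 20.20800 / 9 = 2.24533
Sum of squared deviations: (+0.79547)² + (+0.16767)² + (+0.02917)² + (+0.40387)² + (−0.12753)² + (−0.39703)² + (+0.23497)² + (−0.26593)² + (−0.84063)² = 1.83133
Variance = 1.83133 / 8 = 0.22892
SE* = √0.22892

SE* = 0.4785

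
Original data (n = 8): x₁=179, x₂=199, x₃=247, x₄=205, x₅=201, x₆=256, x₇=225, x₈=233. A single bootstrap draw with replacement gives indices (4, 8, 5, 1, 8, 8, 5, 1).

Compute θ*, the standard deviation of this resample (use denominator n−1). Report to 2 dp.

Resample values: 205, 233, 201, 179, 233, 233, 201, 179.
Mean = 208.0000; sum of squared deviations = 3664.0000
s² = 3664.0000 / 7 = 523.4286
s = √523.4286 = 22.88

θ* = 22.88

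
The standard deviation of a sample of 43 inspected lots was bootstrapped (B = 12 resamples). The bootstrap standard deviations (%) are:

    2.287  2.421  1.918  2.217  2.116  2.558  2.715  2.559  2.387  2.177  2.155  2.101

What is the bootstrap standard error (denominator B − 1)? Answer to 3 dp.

SE* = 0.232

Bootstrap SE is the standard deviation of the 12 replicate standard deviations.
Mean of replicates: (2.287 + 2.421 + 1.918 + 2.217 + 2.116 + 2.558 + 2.715 + 2.559 + 2.387 + 2.177 + 2.155 + 2.101) / 12 = 27.6110 / 12 = 2.3009
Sum of squared deviations: (−0.0139)² + (+0.1201)² + (−0.3829)² + (−0.0839)² + (−0.1849)² + (+0.2571)² + (+0.4141)² + (+0.2581)² + (+0.0861)² + (−0.1239)² + (−0.1459)² + (−0.1999)² = 0.5907
Variance = 0.5907 / 11 = 0.0537
SE* = √0.0537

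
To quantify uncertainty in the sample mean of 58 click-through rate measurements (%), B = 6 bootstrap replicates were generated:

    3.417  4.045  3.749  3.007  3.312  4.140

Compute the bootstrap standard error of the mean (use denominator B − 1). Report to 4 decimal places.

Bootstrap SE is the standard deviation of the 6 replicate means.
Mean of replicates: (3.417 + 4.045 + 3.749 + 3.007 + 3.312 + 4.140) / 6 = 21.67000 / 6 = 3.61167
Sum of squared deviations: (−0.19467)² + (+0.43333)² + (+0.13733)² + (−0.60467)² + (−0.29967)² + (+0.52833)² = 0.97909
Variance = 0.97909 / 5 = 0.19582
SE* = √0.19582

SE* = 0.4425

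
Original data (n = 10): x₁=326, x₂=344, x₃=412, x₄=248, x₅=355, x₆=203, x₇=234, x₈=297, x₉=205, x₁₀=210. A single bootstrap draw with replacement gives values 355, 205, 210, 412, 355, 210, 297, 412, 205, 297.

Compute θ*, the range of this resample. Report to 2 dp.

θ* = 207.00

Range = 412 − 205 = 207.00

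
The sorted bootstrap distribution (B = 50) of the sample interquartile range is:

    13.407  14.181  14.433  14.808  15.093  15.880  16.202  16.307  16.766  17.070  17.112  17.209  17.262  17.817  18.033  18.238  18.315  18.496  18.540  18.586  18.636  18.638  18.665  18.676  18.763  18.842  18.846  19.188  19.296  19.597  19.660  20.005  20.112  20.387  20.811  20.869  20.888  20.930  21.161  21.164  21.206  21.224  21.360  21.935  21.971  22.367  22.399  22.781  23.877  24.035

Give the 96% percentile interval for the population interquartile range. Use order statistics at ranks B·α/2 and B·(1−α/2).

(13.407, 23.877)

α = 0.04; lower rank = 50 × 0.020 = 1; upper rank = 50 × 0.980 = 49.
The 1st smallest replicate is 13.407; the 49th is 23.877.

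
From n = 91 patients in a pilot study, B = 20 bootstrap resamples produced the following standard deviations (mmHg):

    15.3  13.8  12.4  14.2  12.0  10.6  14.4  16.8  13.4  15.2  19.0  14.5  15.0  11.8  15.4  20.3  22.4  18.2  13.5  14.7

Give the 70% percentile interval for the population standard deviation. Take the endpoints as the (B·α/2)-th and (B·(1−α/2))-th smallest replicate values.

(12.0, 18.2)

Sorted replicates: 10.6, 11.8, 12.0, 12.4, 13.4, 13.5, 13.8, 14.2, 14.4, 14.5, 14.7, 15.0, 15.2, 15.3, 15.4, 16.8, 18.2, 19.0, 20.3, 22.4
α = 0.30; lower rank = 20 × 0.150 = 3; upper rank = 20 × 0.850 = 17.
The 3rd smallest replicate is 12.0; the 17th is 18.2.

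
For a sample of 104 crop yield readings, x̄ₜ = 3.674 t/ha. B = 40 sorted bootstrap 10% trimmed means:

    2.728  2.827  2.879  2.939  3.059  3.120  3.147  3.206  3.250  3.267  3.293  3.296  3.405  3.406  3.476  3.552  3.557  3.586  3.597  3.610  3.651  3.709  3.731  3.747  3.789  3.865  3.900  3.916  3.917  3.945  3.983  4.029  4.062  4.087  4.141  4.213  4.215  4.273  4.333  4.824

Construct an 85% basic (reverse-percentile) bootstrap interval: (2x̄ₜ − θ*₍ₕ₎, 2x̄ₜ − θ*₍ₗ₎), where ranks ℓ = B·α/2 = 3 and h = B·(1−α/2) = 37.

Percentile endpoints at ranks 3 and 37: θ*₍3₎ = 2.879, θ*₍37₎ = 4.215.
Basic interval reflects these around x̄ₜ:
  lower = 2 × 3.674 − 4.215 = 3.133
  upper = 2 × 3.674 − 2.879 = 4.469

(3.133, 4.469)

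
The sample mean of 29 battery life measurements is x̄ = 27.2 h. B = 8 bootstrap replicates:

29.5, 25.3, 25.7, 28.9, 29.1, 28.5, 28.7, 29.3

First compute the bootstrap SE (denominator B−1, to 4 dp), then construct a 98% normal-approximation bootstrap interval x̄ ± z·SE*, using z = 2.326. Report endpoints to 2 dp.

(23.35, 31.05)

Mean of replicates = 28.1250; sum of squared deviations = 19.1550; SE* = √(19.1550/7) = 1.6542
Margin = 2.326 × 1.6542 = 3.848
Interval: 27.2 ± 3.848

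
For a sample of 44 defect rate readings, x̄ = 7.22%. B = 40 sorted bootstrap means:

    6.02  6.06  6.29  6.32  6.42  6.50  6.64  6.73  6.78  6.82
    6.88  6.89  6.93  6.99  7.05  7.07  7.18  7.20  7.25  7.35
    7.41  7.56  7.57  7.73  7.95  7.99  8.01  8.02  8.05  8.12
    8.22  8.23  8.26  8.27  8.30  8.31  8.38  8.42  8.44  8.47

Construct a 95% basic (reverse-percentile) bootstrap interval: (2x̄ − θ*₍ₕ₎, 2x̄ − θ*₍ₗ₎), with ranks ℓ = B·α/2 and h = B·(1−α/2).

(6.00, 8.42)

Percentile endpoints at ranks 1 and 39: θ*₍1₎ = 6.02, θ*₍39₎ = 8.44.
Basic interval reflects these around x̄:
  lower = 2 × 7.22 − 8.44 = 6.00
  upper = 2 × 7.22 − 6.02 = 8.42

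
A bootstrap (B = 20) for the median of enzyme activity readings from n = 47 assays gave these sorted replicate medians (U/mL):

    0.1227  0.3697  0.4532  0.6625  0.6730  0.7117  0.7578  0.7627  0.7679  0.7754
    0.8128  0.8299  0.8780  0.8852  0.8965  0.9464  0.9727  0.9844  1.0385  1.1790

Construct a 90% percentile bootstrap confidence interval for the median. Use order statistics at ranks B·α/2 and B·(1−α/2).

(0.1227, 1.0385)

α = 0.10; lower rank = 20 × 0.050 = 1; upper rank = 20 × 0.950 = 19.
The 1st smallest replicate is 0.1227; the 19th is 1.0385.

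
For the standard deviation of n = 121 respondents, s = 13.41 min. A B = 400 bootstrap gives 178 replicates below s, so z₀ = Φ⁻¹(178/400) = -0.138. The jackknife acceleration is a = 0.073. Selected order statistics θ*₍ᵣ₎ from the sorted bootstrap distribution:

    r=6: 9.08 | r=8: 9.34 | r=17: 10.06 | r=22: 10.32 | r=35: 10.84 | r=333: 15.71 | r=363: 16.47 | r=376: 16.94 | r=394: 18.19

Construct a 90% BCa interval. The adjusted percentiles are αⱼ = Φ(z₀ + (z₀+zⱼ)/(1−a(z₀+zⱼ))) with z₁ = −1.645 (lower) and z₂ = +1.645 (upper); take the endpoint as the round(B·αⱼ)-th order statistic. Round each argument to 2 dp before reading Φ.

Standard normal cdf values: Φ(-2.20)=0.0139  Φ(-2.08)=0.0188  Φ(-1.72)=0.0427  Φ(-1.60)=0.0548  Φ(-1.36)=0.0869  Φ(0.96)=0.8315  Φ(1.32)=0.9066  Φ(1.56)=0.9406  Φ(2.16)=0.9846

(10.06, 16.94)

Lower: z₀ + z₁ = -0.138 + (-1.645) = -1.783; 1 − a(z₀+z₁) = 1 − (0.073)(-1.783) = 1.1302; argument = -0.138 + (-1.783)/1.1302 = -1.7157 → -1.72.
α₁ = Φ(-1.72) = 0.0427; rank = round(400 × 0.0427) = 17; θ*₍17₎ = 10.06.
Upper: z₀ + z₂ = 1.507; 1 − a(z₀+z₂) = 0.8900; argument = 1.5553 → 1.56; α₂ = 0.9406; rank = 376; θ*₍376₎ = 16.94.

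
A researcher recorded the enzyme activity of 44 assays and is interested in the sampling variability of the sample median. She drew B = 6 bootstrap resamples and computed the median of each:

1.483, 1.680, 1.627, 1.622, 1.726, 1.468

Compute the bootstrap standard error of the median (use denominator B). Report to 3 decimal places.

Bootstrap SE is the standard deviation of the 6 replicate medians.
Mean of replicates: (1.483 + 1.680 + 1.627 + 1.622 + 1.726 + 1.468) / 6 = 9.6060 / 6 = 1.6010
Sum of squared deviations: (−0.1180)² + (+0.0790)² + (+0.0260)² + (+0.0210)² + (+0.1250)² + (−0.1330)² = 0.0546
Variance = 0.0546 / 6 = 0.0091
SE* = √0.0091

SE* = 0.095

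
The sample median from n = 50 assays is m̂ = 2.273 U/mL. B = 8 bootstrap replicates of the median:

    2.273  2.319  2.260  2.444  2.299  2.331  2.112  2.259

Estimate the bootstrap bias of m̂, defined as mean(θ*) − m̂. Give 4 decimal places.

bias = +0.0141

mean(θ*) = (2.273 + 2.319 + 2.260 + 2.444 + 2.299 + 2.331 + 2.112 + 2.259) / 8 = 2.28713
bias = 2.28713 − 2.273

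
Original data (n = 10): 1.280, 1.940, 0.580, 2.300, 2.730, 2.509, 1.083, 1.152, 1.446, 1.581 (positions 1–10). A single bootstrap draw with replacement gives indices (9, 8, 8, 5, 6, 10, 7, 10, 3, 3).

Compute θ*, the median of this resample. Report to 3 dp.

Resample values: 1.446, 1.152, 1.152, 2.730, 2.509, 1.581, 1.083, 1.581, 0.580, 0.580.
Sorted: 0.580, 0.580, 1.083, 1.152, 1.152, 1.446, 1.581, 1.581, 2.509, 2.730
Median = average of the two middle values = 1.299

θ* = 1.299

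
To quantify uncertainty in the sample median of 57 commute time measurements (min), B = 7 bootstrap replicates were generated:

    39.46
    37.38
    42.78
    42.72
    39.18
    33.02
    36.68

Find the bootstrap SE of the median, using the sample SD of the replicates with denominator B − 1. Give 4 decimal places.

SE* = 3.4565

Bootstrap SE is the standard deviation of the 7 replicate medians.
Mean of replicates: (39.46 + 37.38 + 42.78 + 42.72 + 39.18 + 33.02 + 36.68) / 7 = 271.22000 / 7 = 38.74571
Sum of squared deviations: (+0.71429)² + (−1.36571)² + (+4.03429)² + (+3.97429)² + (+0.43429)² + (−5.72571)² + (−2.06571)² = 71.68537
Variance = 71.68537 / 6 = 11.94756
SE* = √11.94756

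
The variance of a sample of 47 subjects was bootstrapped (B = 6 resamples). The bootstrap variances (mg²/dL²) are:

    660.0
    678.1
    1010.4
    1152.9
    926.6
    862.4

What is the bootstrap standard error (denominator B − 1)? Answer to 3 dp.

SE* = 191.366

Bootstrap SE is the standard deviation of the 6 replicate variances.
Mean of replicates: (660.0 + 678.1 + 1010.4 + 1152.9 + 926.6 + 862.4) / 6 = 5290.4000 / 6 = 881.7333
Sum of squared deviations: (−221.7333)² + (−203.6333)² + (+128.6667)² + (+271.1667)² + (+44.8667)² + (−19.3333)² = 183105.4733
Variance = 183105.4733 / 5 = 36621.0947
SE* = √36621.0947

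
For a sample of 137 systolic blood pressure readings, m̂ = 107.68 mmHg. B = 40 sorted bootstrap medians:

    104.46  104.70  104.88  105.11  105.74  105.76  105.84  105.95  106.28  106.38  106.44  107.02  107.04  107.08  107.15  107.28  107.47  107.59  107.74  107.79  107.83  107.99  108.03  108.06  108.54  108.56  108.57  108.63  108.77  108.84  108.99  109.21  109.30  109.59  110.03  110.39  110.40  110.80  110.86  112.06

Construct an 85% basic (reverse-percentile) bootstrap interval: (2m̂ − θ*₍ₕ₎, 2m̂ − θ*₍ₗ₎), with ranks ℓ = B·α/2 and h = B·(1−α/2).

Percentile endpoints at ranks 3 and 37: θ*₍3₎ = 104.88, θ*₍37₎ = 110.40.
Basic interval reflects these around m̂:
  lower = 2 × 107.68 − 110.40 = 104.96
  upper = 2 × 107.68 − 104.88 = 110.48

(104.96, 110.48)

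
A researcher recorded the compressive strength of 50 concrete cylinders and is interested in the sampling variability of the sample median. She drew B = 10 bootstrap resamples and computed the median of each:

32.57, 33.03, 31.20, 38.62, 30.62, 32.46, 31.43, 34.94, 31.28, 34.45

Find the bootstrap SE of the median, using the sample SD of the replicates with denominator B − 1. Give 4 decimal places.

SE* = 2.4088

Bootstrap SE is the standard deviation of the 10 replicate medians.
Mean of replicates: (32.57 + 33.03 + 31.20 + 38.62 + 30.62 + 32.46 + 31.43 + 34.94 + 31.28 + 34.45) / 10 = 330.60000 / 10 = 33.06000
Sum of squared deviations: (−0.49000)² + (−0.03000)² + (−1.86000)² + (+5.56000)² + (−2.44000)² + (−0.60000)² + (−1.63000)² + (+1.88000)² + (−1.78000)² + (+1.39000)² = 52.21960
Variance = 52.21960 / 9 = 5.80218
SE* = √5.80218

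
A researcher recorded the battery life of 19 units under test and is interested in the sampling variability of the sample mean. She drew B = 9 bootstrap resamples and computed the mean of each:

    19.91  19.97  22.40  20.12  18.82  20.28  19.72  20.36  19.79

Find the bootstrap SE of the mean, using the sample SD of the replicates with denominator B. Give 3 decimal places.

Bootstrap SE is the standard deviation of the 9 replicate means.
Mean of replicates: (19.91 + 19.97 + 22.40 + 20.12 + 18.82 + 20.28 + 19.72 + 20.36 + 19.79) / 9 = 181.3700 / 9 = 20.1522
Sum of squared deviations: (−0.2422)² + (−0.1822)² + (+2.2478)² + (−0.0322)² + (−1.3322)² + (+0.1278)² + (−0.4322)² + (+0.2078)² + (−0.3622)² = 7.2978
Variance = 7.2978 / 9 = 0.8109
SE* = √0.8109

SE* = 0.900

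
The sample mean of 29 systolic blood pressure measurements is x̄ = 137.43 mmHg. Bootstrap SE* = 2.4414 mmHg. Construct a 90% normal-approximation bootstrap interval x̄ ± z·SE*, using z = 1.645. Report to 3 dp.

(133.414, 141.446)

Margin = 1.645 × 2.4414 = 4.0161
Interval: 137.43 ± 4.0161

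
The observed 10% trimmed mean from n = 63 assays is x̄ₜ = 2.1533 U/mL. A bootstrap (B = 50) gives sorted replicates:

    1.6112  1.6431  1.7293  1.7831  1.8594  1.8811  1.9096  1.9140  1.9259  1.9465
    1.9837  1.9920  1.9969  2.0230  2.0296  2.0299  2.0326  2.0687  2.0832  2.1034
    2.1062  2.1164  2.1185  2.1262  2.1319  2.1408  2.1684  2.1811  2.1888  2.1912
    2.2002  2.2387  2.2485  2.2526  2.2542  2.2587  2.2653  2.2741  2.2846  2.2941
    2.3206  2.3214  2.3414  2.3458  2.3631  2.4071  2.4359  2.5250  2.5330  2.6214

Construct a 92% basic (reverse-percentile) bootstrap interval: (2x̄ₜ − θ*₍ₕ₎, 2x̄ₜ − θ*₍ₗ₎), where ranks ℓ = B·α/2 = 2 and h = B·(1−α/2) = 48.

Percentile endpoints at ranks 2 and 48: θ*₍2₎ = 1.6431, θ*₍48₎ = 2.5250.
Basic interval reflects these around x̄ₜ:
  lower = 2 × 2.1533 − 2.5250 = 1.7816
  upper = 2 × 2.1533 − 1.6431 = 2.6635

(1.7816, 2.6635)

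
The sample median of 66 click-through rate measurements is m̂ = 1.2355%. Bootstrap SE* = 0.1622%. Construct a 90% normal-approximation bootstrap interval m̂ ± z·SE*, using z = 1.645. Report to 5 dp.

Margin = 1.645 × 0.1622 = 0.266819
Interval: 1.2355 ± 0.266819

(0.96868, 1.50232)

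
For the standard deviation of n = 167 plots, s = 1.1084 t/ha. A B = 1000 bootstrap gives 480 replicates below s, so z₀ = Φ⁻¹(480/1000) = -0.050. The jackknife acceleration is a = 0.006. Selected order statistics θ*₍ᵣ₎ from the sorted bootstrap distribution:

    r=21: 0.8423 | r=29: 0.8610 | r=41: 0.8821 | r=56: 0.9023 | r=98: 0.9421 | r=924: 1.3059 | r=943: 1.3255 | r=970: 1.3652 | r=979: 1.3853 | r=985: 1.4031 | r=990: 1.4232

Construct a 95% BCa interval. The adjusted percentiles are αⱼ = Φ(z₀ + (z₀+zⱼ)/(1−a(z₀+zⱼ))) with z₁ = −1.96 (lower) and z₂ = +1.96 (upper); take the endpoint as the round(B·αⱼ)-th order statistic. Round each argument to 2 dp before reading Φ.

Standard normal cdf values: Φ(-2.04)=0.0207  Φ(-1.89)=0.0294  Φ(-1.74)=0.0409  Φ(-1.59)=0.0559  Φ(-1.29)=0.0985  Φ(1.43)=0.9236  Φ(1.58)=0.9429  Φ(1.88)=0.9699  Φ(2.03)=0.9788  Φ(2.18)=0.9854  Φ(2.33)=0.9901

Lower: z₀ + z₁ = -0.050 + (-1.960) = -2.010; 1 − a(z₀+z₁) = 1 − (0.006)(-2.010) = 1.0121; argument = -0.050 + (-2.010)/1.0121 = -2.0360 → -2.04.
α₁ = Φ(-2.04) = 0.0207; rank = round(1000 × 0.0207) = 21; θ*₍21₎ = 0.8423.
Upper: z₀ + z₂ = 1.910; 1 − a(z₀+z₂) = 0.9885; argument = 1.8821 → 1.88; α₂ = 0.9699; rank = 970; θ*₍970₎ = 1.3652.

(0.8423, 1.3652)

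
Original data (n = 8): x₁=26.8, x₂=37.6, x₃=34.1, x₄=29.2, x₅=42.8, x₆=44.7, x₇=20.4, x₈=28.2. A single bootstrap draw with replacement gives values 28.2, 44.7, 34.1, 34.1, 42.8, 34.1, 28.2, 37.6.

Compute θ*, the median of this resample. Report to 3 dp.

Sorted: 28.2, 28.2, 34.1, 34.1, 34.1, 37.6, 42.8, 44.7
Median = average of the two middle values = 34.100

θ* = 34.100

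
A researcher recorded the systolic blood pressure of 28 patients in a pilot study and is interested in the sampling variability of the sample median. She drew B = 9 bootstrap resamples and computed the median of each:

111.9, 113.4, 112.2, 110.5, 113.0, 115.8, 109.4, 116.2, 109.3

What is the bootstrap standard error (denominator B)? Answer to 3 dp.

Bootstrap SE is the standard deviation of the 9 replicate medians.
Mean of replicates: (111.9 + 113.4 + 112.2 + 110.5 + 113.0 + 115.8 + 109.4 + 116.2 + 109.3) / 9 = 1011.7000 / 9 = 112.4111
Sum of squared deviations: (−0.5111)² + (+0.9889)² + (−0.2111)² + (−1.9111)² + (+0.5889)² + (+3.3889)² + (−3.0111)² + (+3.7889)² + (−3.1111)² = 49.8689
Variance = 49.8689 / 9 = 5.5410
SE* = √5.5410

SE* = 2.354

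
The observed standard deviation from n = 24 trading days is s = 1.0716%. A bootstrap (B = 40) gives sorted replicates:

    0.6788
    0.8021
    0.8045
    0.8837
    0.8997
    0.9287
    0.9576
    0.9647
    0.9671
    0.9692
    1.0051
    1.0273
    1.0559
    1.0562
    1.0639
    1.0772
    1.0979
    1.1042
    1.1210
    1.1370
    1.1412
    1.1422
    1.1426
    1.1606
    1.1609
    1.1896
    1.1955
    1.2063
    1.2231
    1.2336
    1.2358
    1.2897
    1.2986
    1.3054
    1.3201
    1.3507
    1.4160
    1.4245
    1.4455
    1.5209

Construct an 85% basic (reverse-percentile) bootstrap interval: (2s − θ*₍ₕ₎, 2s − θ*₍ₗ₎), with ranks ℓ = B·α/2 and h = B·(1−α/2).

Percentile endpoints at ranks 3 and 37: θ*₍3₎ = 0.8045, θ*₍37₎ = 1.4160.
Basic interval reflects these around s:
  lower = 2 × 1.0716 − 1.4160 = 0.7272
  upper = 2 × 1.0716 − 0.8045 = 1.3387

(0.7272, 1.3387)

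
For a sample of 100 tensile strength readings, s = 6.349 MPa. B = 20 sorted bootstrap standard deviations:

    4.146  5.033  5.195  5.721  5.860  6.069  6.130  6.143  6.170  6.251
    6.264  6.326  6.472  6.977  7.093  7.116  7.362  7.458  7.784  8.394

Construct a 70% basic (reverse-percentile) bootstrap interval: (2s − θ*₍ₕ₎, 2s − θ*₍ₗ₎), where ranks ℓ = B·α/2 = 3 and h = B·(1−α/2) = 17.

Percentile endpoints at ranks 3 and 17: θ*₍3₎ = 5.195, θ*₍17₎ = 7.362.
Basic interval reflects these around s:
  lower = 2 × 6.349 − 7.362 = 5.336
  upper = 2 × 6.349 − 5.195 = 7.503

(5.336, 7.503)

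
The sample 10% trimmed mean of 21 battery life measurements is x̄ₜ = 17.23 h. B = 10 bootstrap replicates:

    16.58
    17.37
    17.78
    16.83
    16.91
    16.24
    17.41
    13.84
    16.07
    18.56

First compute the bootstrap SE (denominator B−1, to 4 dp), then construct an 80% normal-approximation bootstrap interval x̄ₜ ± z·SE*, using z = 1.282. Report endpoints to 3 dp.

Mean of replicates = 16.7590; sum of squared deviations = 14.4077; SE* = √(14.4077/9) = 1.2652
Margin = 1.282 × 1.2652 = 1.6220
Interval: 17.23 ± 1.6220

(15.608, 18.852)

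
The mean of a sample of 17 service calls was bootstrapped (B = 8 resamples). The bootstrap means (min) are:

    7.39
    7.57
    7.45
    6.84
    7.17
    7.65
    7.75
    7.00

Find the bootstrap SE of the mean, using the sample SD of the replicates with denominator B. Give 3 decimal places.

SE* = 0.301

Bootstrap SE is the standard deviation of the 8 replicate means.
Mean of replicates: (7.39 + 7.57 + 7.45 + 6.84 + 7.17 + 7.65 + 7.75 + 7.00) / 8 = 58.8200 / 8 = 7.3525
Sum of squared deviations: (+0.0375)² + (+0.2175)² + (+0.0975)² + (−0.5125)² + (−0.1825)² + (+0.2975)² + (+0.3975)² + (−0.3525)² = 0.7250
Variance = 0.7250 / 8 = 0.0906
SE* = √0.0906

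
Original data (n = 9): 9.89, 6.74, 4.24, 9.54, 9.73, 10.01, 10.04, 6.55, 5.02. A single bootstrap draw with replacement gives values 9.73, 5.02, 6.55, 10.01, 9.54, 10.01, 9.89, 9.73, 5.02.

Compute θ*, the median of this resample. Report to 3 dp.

Sorted: 5.02, 5.02, 6.55, 9.54, 9.73, 9.73, 9.89, 10.01, 10.01
Median = middle value = 9.730

θ* = 9.730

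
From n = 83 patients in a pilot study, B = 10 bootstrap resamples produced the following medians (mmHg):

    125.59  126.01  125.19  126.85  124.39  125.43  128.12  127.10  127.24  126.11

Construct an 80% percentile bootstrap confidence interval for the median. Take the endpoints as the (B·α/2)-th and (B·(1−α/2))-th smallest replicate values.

Sorted replicates: 124.39, 125.19, 125.43, 125.59, 126.01, 126.11, 126.85, 127.10, 127.24, 128.12
α = 0.20; lower rank = 10 × 0.100 = 1; upper rank = 10 × 0.900 = 9.
The 1st smallest replicate is 124.39; the 9th is 127.24.

(124.39, 127.24)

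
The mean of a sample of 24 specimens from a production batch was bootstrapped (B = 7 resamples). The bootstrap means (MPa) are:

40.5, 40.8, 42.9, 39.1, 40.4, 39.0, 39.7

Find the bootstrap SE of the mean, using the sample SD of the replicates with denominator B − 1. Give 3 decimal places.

Bootstrap SE is the standard deviation of the 7 replicate means.
Mean of replicates: (40.5 + 40.8 + 42.9 + 39.1 + 40.4 + 39.0 + 39.7) / 7 = 282.4000 / 7 = 40.3429
Sum of squared deviations: (+0.1571)² + (+0.4571)² + (+2.5571)² + (−1.2429)² + (+0.0571)² + (−1.3429)² + (−0.6429)² = 10.5371
Variance = 10.5371 / 6 = 1.7562
SE* = √1.7562

SE* = 1.325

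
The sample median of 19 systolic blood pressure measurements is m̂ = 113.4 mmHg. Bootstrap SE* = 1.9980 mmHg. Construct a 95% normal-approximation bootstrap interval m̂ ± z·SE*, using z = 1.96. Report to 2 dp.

(109.48, 117.32)

Margin = 1.96 × 1.9980 = 3.916
Interval: 113.4 ± 3.916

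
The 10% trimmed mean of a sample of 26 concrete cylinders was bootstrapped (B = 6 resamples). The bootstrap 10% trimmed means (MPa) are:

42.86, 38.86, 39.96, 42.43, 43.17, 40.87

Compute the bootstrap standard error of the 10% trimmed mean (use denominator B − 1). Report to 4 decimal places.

SE* = 1.7390

Bootstrap SE is the standard deviation of the 6 replicate 10% trimmed means.
Mean of replicates: (42.86 + 38.86 + 39.96 + 42.43 + 43.17 + 40.87) / 6 = 248.15000 / 6 = 41.35833
Sum of squared deviations: (+1.50167)² + (−2.49833)² + (−1.39833)² + (+1.07167)² + (+1.81167)² + (−0.48833)² = 15.12108
Variance = 15.12108 / 5 = 3.02422
SE* = √3.02422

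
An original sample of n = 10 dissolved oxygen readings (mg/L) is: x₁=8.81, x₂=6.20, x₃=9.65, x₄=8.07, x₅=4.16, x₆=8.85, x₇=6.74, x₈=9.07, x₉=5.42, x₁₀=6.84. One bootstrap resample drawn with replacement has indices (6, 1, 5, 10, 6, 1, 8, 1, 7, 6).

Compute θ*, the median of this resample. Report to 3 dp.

θ* = 8.810

Resample values: 8.85, 8.81, 4.16, 6.84, 8.85, 8.81, 9.07, 8.81, 6.74, 8.85.
Sorted: 4.16, 6.74, 6.84, 8.81, 8.81, 8.81, 8.85, 8.85, 8.85, 9.07
Median = average of the two middle values = 8.810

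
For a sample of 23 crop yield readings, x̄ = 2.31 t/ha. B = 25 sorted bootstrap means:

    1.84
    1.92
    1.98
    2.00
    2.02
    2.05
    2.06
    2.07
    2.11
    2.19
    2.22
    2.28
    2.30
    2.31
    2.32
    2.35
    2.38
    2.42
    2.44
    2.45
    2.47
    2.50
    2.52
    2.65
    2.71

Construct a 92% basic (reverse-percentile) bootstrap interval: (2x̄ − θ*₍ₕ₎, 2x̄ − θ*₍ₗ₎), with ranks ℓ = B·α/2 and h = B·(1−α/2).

Percentile endpoints at ranks 1 and 24: θ*₍1₎ = 1.84, θ*₍24₎ = 2.65.
Basic interval reflects these around x̄:
  lower = 2 × 2.31 − 2.65 = 1.97
  upper = 2 × 2.31 − 1.84 = 2.78

(1.97, 2.78)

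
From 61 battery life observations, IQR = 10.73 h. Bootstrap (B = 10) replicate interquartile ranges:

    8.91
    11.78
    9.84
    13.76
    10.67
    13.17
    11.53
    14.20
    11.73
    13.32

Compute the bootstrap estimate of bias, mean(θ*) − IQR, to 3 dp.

mean(θ*) = (8.91 + 11.78 + 9.84 + 13.76 + 10.67 + 13.17 + 11.53 + 14.20 + 11.73 + 13.32) / 10 = 11.8910
bias = 11.8910 − 10.73

bias = +1.161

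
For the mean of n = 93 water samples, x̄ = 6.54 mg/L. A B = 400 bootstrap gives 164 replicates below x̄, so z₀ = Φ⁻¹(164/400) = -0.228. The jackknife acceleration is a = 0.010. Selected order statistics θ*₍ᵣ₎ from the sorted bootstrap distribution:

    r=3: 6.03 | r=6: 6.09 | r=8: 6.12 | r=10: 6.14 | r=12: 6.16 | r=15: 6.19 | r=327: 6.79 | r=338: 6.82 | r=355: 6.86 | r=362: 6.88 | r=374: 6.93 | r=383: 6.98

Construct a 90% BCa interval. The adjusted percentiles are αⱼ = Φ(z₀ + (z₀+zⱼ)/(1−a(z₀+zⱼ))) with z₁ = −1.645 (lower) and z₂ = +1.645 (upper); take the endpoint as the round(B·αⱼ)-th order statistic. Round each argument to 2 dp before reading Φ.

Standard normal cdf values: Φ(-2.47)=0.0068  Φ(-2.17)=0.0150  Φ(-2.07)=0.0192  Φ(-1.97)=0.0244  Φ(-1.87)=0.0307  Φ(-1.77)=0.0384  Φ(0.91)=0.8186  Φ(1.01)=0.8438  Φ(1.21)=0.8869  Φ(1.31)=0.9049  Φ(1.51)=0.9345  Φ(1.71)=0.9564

Lower: z₀ + z₁ = -0.228 + (-1.645) = -1.873; 1 − a(z₀+z₁) = 1 − (0.010)(-1.873) = 1.0187; argument = -0.228 + (-1.873)/1.0187 = -2.0666 → -2.07.
α₁ = Φ(-2.07) = 0.0192; rank = round(400 × 0.0192) = 8; θ*₍8₎ = 6.12.
Upper: z₀ + z₂ = 1.417; 1 − a(z₀+z₂) = 0.9858; argument = 1.2094 → 1.21; α₂ = 0.8869; rank = 355; θ*₍355₎ = 6.86.

(6.12, 6.86)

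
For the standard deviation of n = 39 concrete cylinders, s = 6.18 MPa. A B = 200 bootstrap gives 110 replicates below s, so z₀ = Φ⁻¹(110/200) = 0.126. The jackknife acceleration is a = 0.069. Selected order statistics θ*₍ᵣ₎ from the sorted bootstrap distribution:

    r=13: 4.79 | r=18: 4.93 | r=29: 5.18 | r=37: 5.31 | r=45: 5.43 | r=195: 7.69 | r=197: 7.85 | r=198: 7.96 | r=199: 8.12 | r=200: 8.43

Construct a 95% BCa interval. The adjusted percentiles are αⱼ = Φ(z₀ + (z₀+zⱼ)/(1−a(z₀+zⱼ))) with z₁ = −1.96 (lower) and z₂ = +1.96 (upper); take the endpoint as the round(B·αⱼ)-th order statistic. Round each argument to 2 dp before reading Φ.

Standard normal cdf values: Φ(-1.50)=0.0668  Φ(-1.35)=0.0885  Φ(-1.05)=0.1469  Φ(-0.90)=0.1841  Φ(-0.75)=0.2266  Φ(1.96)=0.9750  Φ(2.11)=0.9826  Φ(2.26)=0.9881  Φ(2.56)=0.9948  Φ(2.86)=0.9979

(4.79, 8.12)

Lower: z₀ + z₁ = 0.126 + (-1.960) = -1.834; 1 − a(z₀+z₁) = 1 − (0.069)(-1.834) = 1.1265; argument = 0.126 + (-1.834)/1.1265 = -1.5020 → -1.50.
α₁ = Φ(-1.50) = 0.0668; rank = round(200 × 0.0668) = 13; θ*₍13₎ = 4.79.
Upper: z₀ + z₂ = 2.086; 1 − a(z₀+z₂) = 0.8561; argument = 2.5627 → 2.56; α₂ = 0.9948; rank = 199; θ*₍199₎ = 8.12.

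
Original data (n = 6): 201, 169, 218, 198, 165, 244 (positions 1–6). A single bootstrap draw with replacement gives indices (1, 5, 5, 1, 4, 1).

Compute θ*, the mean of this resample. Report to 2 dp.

Resample values: 201, 165, 165, 201, 198, 201.
Mean = (201 + 165 + 165 + 201 + 198 + 201) / 6 = 1131.0 / 6 = 188.50

θ* = 188.50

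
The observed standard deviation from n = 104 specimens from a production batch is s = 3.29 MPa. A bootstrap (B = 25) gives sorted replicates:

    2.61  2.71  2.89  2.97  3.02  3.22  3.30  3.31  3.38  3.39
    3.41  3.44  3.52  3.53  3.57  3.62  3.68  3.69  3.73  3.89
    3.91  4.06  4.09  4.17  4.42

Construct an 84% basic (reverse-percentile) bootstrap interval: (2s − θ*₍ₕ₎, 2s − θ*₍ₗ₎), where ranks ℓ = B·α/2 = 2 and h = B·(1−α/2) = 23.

Percentile endpoints at ranks 2 and 23: θ*₍2₎ = 2.71, θ*₍23₎ = 4.09.
Basic interval reflects these around s:
  lower = 2 × 3.29 − 4.09 = 2.49
  upper = 2 × 3.29 − 2.71 = 3.87

(2.49, 3.87)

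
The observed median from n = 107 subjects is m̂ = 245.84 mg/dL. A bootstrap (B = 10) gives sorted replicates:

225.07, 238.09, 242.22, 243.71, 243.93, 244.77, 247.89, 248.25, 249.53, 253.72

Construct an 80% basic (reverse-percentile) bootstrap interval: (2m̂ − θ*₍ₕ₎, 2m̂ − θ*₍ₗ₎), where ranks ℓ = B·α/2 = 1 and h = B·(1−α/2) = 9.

(242.15, 266.61)

Percentile endpoints at ranks 1 and 9: θ*₍1₎ = 225.07, θ*₍9₎ = 249.53.
Basic interval reflects these around m̂:
  lower = 2 × 245.84 − 249.53 = 242.15
  upper = 2 × 245.84 − 225.07 = 266.61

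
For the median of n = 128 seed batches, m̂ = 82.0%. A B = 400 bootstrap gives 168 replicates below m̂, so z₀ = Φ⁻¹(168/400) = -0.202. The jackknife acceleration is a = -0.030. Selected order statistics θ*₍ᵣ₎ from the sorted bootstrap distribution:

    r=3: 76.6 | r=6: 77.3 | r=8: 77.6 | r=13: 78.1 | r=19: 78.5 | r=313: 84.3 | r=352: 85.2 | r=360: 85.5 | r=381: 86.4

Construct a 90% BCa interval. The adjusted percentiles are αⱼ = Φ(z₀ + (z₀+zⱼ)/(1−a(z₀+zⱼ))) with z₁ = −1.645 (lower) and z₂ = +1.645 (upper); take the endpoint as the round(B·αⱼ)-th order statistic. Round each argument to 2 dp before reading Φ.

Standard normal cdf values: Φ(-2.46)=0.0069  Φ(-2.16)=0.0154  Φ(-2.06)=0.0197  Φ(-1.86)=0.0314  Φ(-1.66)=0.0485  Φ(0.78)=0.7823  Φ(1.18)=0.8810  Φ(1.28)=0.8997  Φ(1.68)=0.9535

(77.3, 85.2)

Lower: z₀ + z₁ = -0.202 + (-1.645) = -1.847; 1 − a(z₀+z₁) = 1 − (-0.030)(-1.847) = 0.9446; argument = -0.202 + (-1.847)/0.9446 = -2.1573 → -2.16.
α₁ = Φ(-2.16) = 0.0154; rank = round(400 × 0.0154) = 6; θ*₍6₎ = 77.3.
Upper: z₀ + z₂ = 1.443; 1 − a(z₀+z₂) = 1.0433; argument = 1.1811 → 1.18; α₂ = 0.8810; rank = 352; θ*₍352₎ = 85.2.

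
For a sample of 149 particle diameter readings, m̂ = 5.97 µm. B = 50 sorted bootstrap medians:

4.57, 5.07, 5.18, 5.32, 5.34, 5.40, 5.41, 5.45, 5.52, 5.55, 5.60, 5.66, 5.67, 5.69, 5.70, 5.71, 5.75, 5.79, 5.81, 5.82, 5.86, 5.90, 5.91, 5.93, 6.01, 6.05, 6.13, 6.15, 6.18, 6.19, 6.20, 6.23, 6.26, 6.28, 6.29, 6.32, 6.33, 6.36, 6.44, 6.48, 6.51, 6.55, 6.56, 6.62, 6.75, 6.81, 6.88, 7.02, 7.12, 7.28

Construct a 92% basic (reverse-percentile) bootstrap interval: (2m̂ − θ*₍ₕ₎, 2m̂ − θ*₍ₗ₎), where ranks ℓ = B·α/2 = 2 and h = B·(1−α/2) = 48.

Percentile endpoints at ranks 2 and 48: θ*₍2₎ = 5.07, θ*₍48₎ = 7.02.
Basic interval reflects these around m̂:
  lower = 2 × 5.97 − 7.02 = 4.92
  upper = 2 × 5.97 − 5.07 = 6.87

(4.92, 6.87)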